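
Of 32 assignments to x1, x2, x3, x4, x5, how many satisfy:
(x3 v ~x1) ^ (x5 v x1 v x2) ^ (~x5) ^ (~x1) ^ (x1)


CNF with 5 clauses over 5 vars (32 assignments).
An assignment satisfies CNF iff every clause has >=1 true literal.
Check each row (bits = x1,x2,x3,x4,x5; clause T/F shown):
  row 0 [00000]: clauses=TFTTF -> 0
  row 1 [00001]: clauses=TTFTF -> 0
  row 2 [00010]: clauses=TFTTF -> 0
  row 3 [00011]: clauses=TTFTF -> 0
  row 4 [00100]: clauses=TFTTF -> 0
  row 5 [00101]: clauses=TTFTF -> 0
  row 6 [00110]: clauses=TFTTF -> 0
  row 7 [00111]: clauses=TTFTF -> 0
  row 8 [01000]: clauses=TTTTF -> 0
  row 9 [01001]: clauses=TTFTF -> 0
  row 10 [01010]: clauses=TTTTF -> 0
  row 11 [01011]: clauses=TTFTF -> 0
  row 12 [01100]: clauses=TTTTF -> 0
  row 13 [01101]: clauses=TTFTF -> 0
  row 14 [01110]: clauses=TTTTF -> 0
  row 15 [01111]: clauses=TTFTF -> 0
  row 16 [10000]: clauses=FTTFT -> 0
  row 17 [10001]: clauses=FTFFT -> 0
  row 18 [10010]: clauses=FTTFT -> 0
  row 19 [10011]: clauses=FTFFT -> 0
  row 20 [10100]: clauses=TTTFT -> 0
  row 21 [10101]: clauses=TTFFT -> 0
  row 22 [10110]: clauses=TTTFT -> 0
  row 23 [10111]: clauses=TTFFT -> 0
  row 24 [11000]: clauses=FTTFT -> 0
  row 25 [11001]: clauses=FTFFT -> 0
  row 26 [11010]: clauses=FTTFT -> 0
  row 27 [11011]: clauses=FTFFT -> 0
  row 28 [11100]: clauses=TTTFT -> 0
  row 29 [11101]: clauses=TTFFT -> 0
  row 30 [11110]: clauses=TTTFT -> 0
  row 31 [11111]: clauses=TTFFT -> 0
Full result column, 8 rows per line (x1,x2 fixed per line; x3,x4,x5 runs 000..111 left to right):
  rows 0-7 [x1,x2=00]: 00000000  (ones: 0)
  rows 8-15 [x1,x2=01]: 00000000  (ones: 0)
  rows 16-23 [x1,x2=10]: 00000000  (ones: 0)
  rows 24-31 [x1,x2=11]: 00000000  (ones: 0)
Satisfying assignments = 0+0+0+0 = 0

0


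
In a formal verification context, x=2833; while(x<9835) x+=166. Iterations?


Step 1: x goes from 2833 toward 9835 by 166; the body runs while x<9835, so iterations = ceil((bound-start)/step)
Step 2: Distance=7002
Step 3: ceil(7002/166)=43

43


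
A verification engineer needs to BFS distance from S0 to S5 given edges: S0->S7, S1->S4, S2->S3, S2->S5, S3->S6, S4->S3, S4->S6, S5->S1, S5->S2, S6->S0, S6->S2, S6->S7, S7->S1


BFS layer-by-layer from S0:
  dist 0: {S0}
  dist 1: {S7}
  dist 2: {S1}
  dist 3: {S4}
  dist 4: {S3, S6}
  dist 5: {S2}
  dist 6: {S5}
  -> S5 reached at distance 6
Shortest path length = 6

6


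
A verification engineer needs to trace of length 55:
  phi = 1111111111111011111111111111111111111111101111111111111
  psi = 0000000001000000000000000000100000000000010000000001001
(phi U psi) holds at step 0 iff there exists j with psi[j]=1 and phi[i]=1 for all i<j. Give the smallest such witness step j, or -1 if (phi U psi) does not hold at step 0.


(phi U psi) at 0: need smallest j with psi[j]=1 and phi[i]=1 for all i in [0,j).
Scan from step 0:
  step 0: phi=1, psi=0 -> continue
  step 1: phi=1, psi=0 -> continue
  step 2: phi=1, psi=0 -> continue
  step 3: phi=1, psi=0 -> continue
  step 9: psi=1 and phi held for [0,9) -> witness found
Witness step = 9

9


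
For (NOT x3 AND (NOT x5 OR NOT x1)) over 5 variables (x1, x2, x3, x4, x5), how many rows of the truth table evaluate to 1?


Formula: (NOT x3 AND (NOT x5 OR NOT x1)) over 5 vars (32 rows)
Evaluate each row (x1, x2, x3, x4, x5 as bits, MSB first):
  row 0 [00000]: (NOT 0 AND (NOT 0 OR NOT 0)) -> 1
  row 1 [00001]: (NOT 0 AND (NOT 1 OR NOT 0)) -> 1
  row 2 [00010]: (NOT 0 AND (NOT 0 OR NOT 0)) -> 1
  row 3 [00011]: (NOT 0 AND (NOT 1 OR NOT 0)) -> 1
  row 4 [00100]: (NOT 1 AND (NOT 0 OR NOT 0)) -> 0
  row 5 [00101]: (NOT 1 AND (NOT 1 OR NOT 0)) -> 0
  row 6 [00110]: (NOT 1 AND (NOT 0 OR NOT 0)) -> 0
  row 7 [00111]: (NOT 1 AND (NOT 1 OR NOT 0)) -> 0
  row 8 [01000]: (NOT 0 AND (NOT 0 OR NOT 0)) -> 1
  row 9 [01001]: (NOT 0 AND (NOT 1 OR NOT 0)) -> 1
  row 10 [01010]: (NOT 0 AND (NOT 0 OR NOT 0)) -> 1
  row 11 [01011]: (NOT 0 AND (NOT 1 OR NOT 0)) -> 1
  row 12 [01100]: (NOT 1 AND (NOT 0 OR NOT 0)) -> 0
  row 13 [01101]: (NOT 1 AND (NOT 1 OR NOT 0)) -> 0
  row 14 [01110]: (NOT 1 AND (NOT 0 OR NOT 0)) -> 0
  row 15 [01111]: (NOT 1 AND (NOT 1 OR NOT 0)) -> 0
  row 16 [10000]: (NOT 0 AND (NOT 0 OR NOT 1)) -> 1
  row 17 [10001]: (NOT 0 AND (NOT 1 OR NOT 1)) -> 0
  row 18 [10010]: (NOT 0 AND (NOT 0 OR NOT 1)) -> 1
  row 19 [10011]: (NOT 0 AND (NOT 1 OR NOT 1)) -> 0
  row 20 [10100]: (NOT 1 AND (NOT 0 OR NOT 1)) -> 0
  row 21 [10101]: (NOT 1 AND (NOT 1 OR NOT 1)) -> 0
  row 22 [10110]: (NOT 1 AND (NOT 0 OR NOT 1)) -> 0
  row 23 [10111]: (NOT 1 AND (NOT 1 OR NOT 1)) -> 0
  row 24 [11000]: (NOT 0 AND (NOT 0 OR NOT 1)) -> 1
  row 25 [11001]: (NOT 0 AND (NOT 1 OR NOT 1)) -> 0
  row 26 [11010]: (NOT 0 AND (NOT 0 OR NOT 1)) -> 1
  row 27 [11011]: (NOT 0 AND (NOT 1 OR NOT 1)) -> 0
  row 28 [11100]: (NOT 1 AND (NOT 0 OR NOT 1)) -> 0
  row 29 [11101]: (NOT 1 AND (NOT 1 OR NOT 1)) -> 0
  row 30 [11110]: (NOT 1 AND (NOT 0 OR NOT 1)) -> 0
  row 31 [11111]: (NOT 1 AND (NOT 1 OR NOT 1)) -> 0
Full result column, 8 rows per line (x1,x2 fixed per line; x3,x4,x5 runs 000..111 left to right):
  rows 0-7 [x1,x2=00]: 11110000  (ones: 4)
  rows 8-15 [x1,x2=01]: 11110000  (ones: 4)
  rows 16-23 [x1,x2=10]: 10100000  (ones: 2)
  rows 24-31 [x1,x2=11]: 10100000  (ones: 2)
Count of 1-rows = 4+4+2+2 = 12

12


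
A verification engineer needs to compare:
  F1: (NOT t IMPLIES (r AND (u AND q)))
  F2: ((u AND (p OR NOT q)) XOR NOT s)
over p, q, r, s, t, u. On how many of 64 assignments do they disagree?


F1 = (NOT t IMPLIES (r AND (u AND q)))
F2 = ((u AND (p OR NOT q)) XOR NOT s)
Evaluate both on each of 64 rows (bits = p,q,r,s,t,u):
  row 0 [000000]: F1=0 F2=1 (differ) -> 1
  row 1 [000001]: F1=0 F2=0 -> 0
  row 2 [000010]: F1=1 F2=1 -> 0
  row 3 [000011]: F1=1 F2=0 (differ) -> 1
  row 4 [000100]: F1=0 F2=0 -> 0
  (every remaining row is evaluated the same way; all 64 results are listed next)
Full result column, 8 rows per line (p,q,r fixed per line; s,t,u runs 000..111 left to right):
  rows 0-7 [p,q,r=000]: 10010110  (ones: 4)
  rows 8-15 [p,q,r=001]: 10010110  (ones: 4)
  rows 16-23 [p,q,r=010]: 11000011  (ones: 4)
  rows 24-31 [p,q,r=011]: 10000111  (ones: 4)
  rows 32-39 [p,q,r=100]: 10010110  (ones: 4)
  rows 40-47 [p,q,r=101]: 10010110  (ones: 4)
  rows 48-55 [p,q,r=110]: 10010110  (ones: 4)
  rows 56-63 [p,q,r=111]: 11010010  (ones: 4)
Disagreements = 4+4+4+4+4+4+4+4 = 32

32


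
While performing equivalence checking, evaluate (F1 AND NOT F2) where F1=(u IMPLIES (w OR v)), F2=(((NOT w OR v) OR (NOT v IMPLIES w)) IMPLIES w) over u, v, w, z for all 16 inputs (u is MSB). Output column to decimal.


F1 = (u IMPLIES (w OR v))
F2 = (((NOT w OR v) OR (NOT v IMPLIES w)) IMPLIES w)
Counterexample to F1=>F2 is where F1=1 and F2=0.
Evaluate each row (bits = u,v,w,z, MSB first):
  row 0 [0000]: F1=1 F2=0 -> F1&~F2 -> 1
  row 1 [0001]: F1=1 F2=0 -> F1&~F2 -> 1
  row 2 [0010]: F1=1 F2=1 -> F1&~F2 -> 0
  row 3 [0011]: F1=1 F2=1 -> F1&~F2 -> 0
  row 4 [0100]: F1=1 F2=0 -> F1&~F2 -> 1
  row 5 [0101]: F1=1 F2=0 -> F1&~F2 -> 1
  row 6 [0110]: F1=1 F2=1 -> F1&~F2 -> 0
  row 7 [0111]: F1=1 F2=1 -> F1&~F2 -> 0
  row 8 [1000]: F1=0 F2=0 -> F1&~F2 -> 0
  row 9 [1001]: F1=0 F2=0 -> F1&~F2 -> 0
  row 10 [1010]: F1=1 F2=1 -> F1&~F2 -> 0
  row 11 [1011]: F1=1 F2=1 -> F1&~F2 -> 0
  row 12 [1100]: F1=1 F2=0 -> F1&~F2 -> 1
  row 13 [1101]: F1=1 F2=0 -> F1&~F2 -> 1
  row 14 [1110]: F1=1 F2=1 -> F1&~F2 -> 0
  row 15 [1111]: F1=1 F2=1 -> F1&~F2 -> 0
Full result column, 4 rows per line (u,v fixed per line; w,z runs 00..11 left to right):
  rows 0-3 [u,v=00]: 1100  = hex C
  rows 4-7 [u,v=01]: 1100  = hex C
  rows 8-11 [u,v=10]: 0000  = hex 0
  rows 12-15 [u,v=11]: 1100  = hex C
Counterexample vector (row 0 .. row 15) = 1100110000001100
Output column grouped in 4s = 1100 1100 0000 1100 = 0xCC0C
Convert to decimal digit by digit (value = value*16 + digit):
  C -> 12
  12*16 + 12 (C) = 204
  204*16 + 0 = 3264
  3264*16 + 12 (C) = 52236
Decimal = 52236

52236


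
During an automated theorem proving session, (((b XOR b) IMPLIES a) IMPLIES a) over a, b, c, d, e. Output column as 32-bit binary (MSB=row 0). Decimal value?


Formula: (((b XOR b) IMPLIES a) IMPLIES a) over a, b, c, d, e (32 rows)
Evaluate each row (bits = a,b,c,d,e, MSB first):
  row 0 [00000]: (((0 XOR 0) IMPLIES 0) IMPLIES 0) -> 0
  row 1 [00001]: (((0 XOR 0) IMPLIES 0) IMPLIES 0) -> 0
  row 2 [00010]: (((0 XOR 0) IMPLIES 0) IMPLIES 0) -> 0
  row 3 [00011]: (((0 XOR 0) IMPLIES 0) IMPLIES 0) -> 0
  row 4 [00100]: (((0 XOR 0) IMPLIES 0) IMPLIES 0) -> 0
  row 5 [00101]: (((0 XOR 0) IMPLIES 0) IMPLIES 0) -> 0
  row 6 [00110]: (((0 XOR 0) IMPLIES 0) IMPLIES 0) -> 0
  row 7 [00111]: (((0 XOR 0) IMPLIES 0) IMPLIES 0) -> 0
  row 8 [01000]: (((1 XOR 1) IMPLIES 0) IMPLIES 0) -> 0
  row 9 [01001]: (((1 XOR 1) IMPLIES 0) IMPLIES 0) -> 0
  row 10 [01010]: (((1 XOR 1) IMPLIES 0) IMPLIES 0) -> 0
  row 11 [01011]: (((1 XOR 1) IMPLIES 0) IMPLIES 0) -> 0
  row 12 [01100]: (((1 XOR 1) IMPLIES 0) IMPLIES 0) -> 0
  row 13 [01101]: (((1 XOR 1) IMPLIES 0) IMPLIES 0) -> 0
  row 14 [01110]: (((1 XOR 1) IMPLIES 0) IMPLIES 0) -> 0
  row 15 [01111]: (((1 XOR 1) IMPLIES 0) IMPLIES 0) -> 0
  row 16 [10000]: (((0 XOR 0) IMPLIES 1) IMPLIES 1) -> 1
  row 17 [10001]: (((0 XOR 0) IMPLIES 1) IMPLIES 1) -> 1
  row 18 [10010]: (((0 XOR 0) IMPLIES 1) IMPLIES 1) -> 1
  row 19 [10011]: (((0 XOR 0) IMPLIES 1) IMPLIES 1) -> 1
  row 20 [10100]: (((0 XOR 0) IMPLIES 1) IMPLIES 1) -> 1
  row 21 [10101]: (((0 XOR 0) IMPLIES 1) IMPLIES 1) -> 1
  row 22 [10110]: (((0 XOR 0) IMPLIES 1) IMPLIES 1) -> 1
  row 23 [10111]: (((0 XOR 0) IMPLIES 1) IMPLIES 1) -> 1
  row 24 [11000]: (((1 XOR 1) IMPLIES 1) IMPLIES 1) -> 1
  row 25 [11001]: (((1 XOR 1) IMPLIES 1) IMPLIES 1) -> 1
  row 26 [11010]: (((1 XOR 1) IMPLIES 1) IMPLIES 1) -> 1
  row 27 [11011]: (((1 XOR 1) IMPLIES 1) IMPLIES 1) -> 1
  row 28 [11100]: (((1 XOR 1) IMPLIES 1) IMPLIES 1) -> 1
  row 29 [11101]: (((1 XOR 1) IMPLIES 1) IMPLIES 1) -> 1
  row 30 [11110]: (((1 XOR 1) IMPLIES 1) IMPLIES 1) -> 1
  row 31 [11111]: (((1 XOR 1) IMPLIES 1) IMPLIES 1) -> 1
Full result column, 4 rows per line (a,b,c fixed per line; d,e runs 00..11 left to right):
  rows 0-3 [a,b,c=000]: 0000  = hex 0
  rows 4-7 [a,b,c=001]: 0000  = hex 0
  rows 8-11 [a,b,c=010]: 0000  = hex 0
  rows 12-15 [a,b,c=011]: 0000  = hex 0
  rows 16-19 [a,b,c=100]: 1111  = hex F
  rows 20-23 [a,b,c=101]: 1111  = hex F
  rows 24-27 [a,b,c=110]: 1111  = hex F
  rows 28-31 [a,b,c=111]: 1111  = hex F
Output column (row 0 .. row 31) = 00000000000000001111111111111111
Output column grouped in 4s = 0000 0000 0000 0000 1111 1111 1111 1111 = 0x0000FFFF
Convert to decimal digit by digit (value = value*16 + digit):
  0 -> 0
  0*16 + 0 = 0
  0*16 + 0 = 0
  0*16 + 0 = 0
  0*16 + 15 (F) = 15
  15*16 + 15 (F) = 255
  255*16 + 15 (F) = 4095
  4095*16 + 15 (F) = 65535
Decimal = 65535

65535


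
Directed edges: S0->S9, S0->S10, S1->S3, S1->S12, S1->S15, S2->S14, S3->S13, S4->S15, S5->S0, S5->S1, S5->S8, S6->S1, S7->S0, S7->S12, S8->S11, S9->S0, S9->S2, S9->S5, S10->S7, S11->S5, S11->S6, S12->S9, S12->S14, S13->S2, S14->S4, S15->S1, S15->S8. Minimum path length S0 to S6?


BFS layer-by-layer from S0:
  dist 0: {S0}
  dist 1: {S9, S10}
  dist 2: {S2, S5, S7}
  dist 3: {S1, S8, S12, S14}
  dist 4: {S3, S4, S11, S15}
  dist 5: {S6, S13}
  -> S6 reached at distance 5
Shortest path length = 5

5


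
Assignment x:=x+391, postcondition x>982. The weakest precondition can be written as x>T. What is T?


Formula: wp(x:=E, P) = P[E/x] (substitute E for x in postcondition)
Step 1: Postcondition: x>982
Step 2: Substitute x+391 for x: x+391>982
Step 3: Solve for x: x > 982-391 = 591

591


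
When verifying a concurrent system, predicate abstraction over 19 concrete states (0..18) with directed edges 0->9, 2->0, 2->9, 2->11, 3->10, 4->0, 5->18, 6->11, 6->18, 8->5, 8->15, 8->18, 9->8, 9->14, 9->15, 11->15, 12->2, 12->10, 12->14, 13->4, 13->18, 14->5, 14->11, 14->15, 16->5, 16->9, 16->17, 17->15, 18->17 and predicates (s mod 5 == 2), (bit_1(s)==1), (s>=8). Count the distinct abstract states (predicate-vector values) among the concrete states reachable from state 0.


BFS from 0:
Concrete reachable: {0, 5, 8, 9, 11, 14, 15, 17, 18}
Abstract via predicates (s mod 5 == 2), (bit_1(s)==1), (s>=8):
  (0,0,0) <- {0, 5}
  (0,0,1) <- {8, 9}
  (0,1,1) <- {11, 14, 15, 18}
  (1,0,1) <- {17}
Distinct abstract states = 4

4


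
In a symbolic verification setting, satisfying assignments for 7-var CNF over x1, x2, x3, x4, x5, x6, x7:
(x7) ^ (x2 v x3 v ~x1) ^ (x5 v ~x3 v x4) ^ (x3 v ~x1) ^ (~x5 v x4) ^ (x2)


CNF with 6 clauses over 7 vars (128 assignments).
An assignment satisfies CNF iff every clause has >=1 true literal.
Check each row (bits = x1,x2,x3,x4,x5,x6,x7; clause T/F shown):
  row 0 [0000000]: clauses=FTTTTF -> 0
  row 1 [0000001]: clauses=TTTTTF -> 0
  row 2 [0000010]: clauses=FTTTTF -> 0
  row 3 [0000011]: clauses=TTTTTF -> 0
  row 4 [0000100]: clauses=FTTTFF -> 0
  (every remaining row is evaluated the same way; all 128 results are listed next)
Full result column, 8 rows per line (x1,x2,x3,x4 fixed per line; x5,x6,x7 runs 000..111 left to right):
  rows 0-7 [x1,x2,x3,x4=0000]: 00000000  (ones: 0)
  rows 8-15 [x1,x2,x3,x4=0001]: 00000000  (ones: 0)
  rows 16-23 [x1,x2,x3,x4=0010]: 00000000  (ones: 0)
  rows 24-31 [x1,x2,x3,x4=0011]: 00000000  (ones: 0)
  rows 32-39 [x1,x2,x3,x4=0100]: 01010000  (ones: 2)
  rows 40-47 [x1,x2,x3,x4=0101]: 01010101  (ones: 4)
  rows 48-55 [x1,x2,x3,x4=0110]: 00000000  (ones: 0)
  rows 56-63 [x1,x2,x3,x4=0111]: 01010101  (ones: 4)
  rows 64-71 [x1,x2,x3,x4=1000]: 00000000  (ones: 0)
  rows 72-79 [x1,x2,x3,x4=1001]: 00000000  (ones: 0)
  rows 80-87 [x1,x2,x3,x4=1010]: 00000000  (ones: 0)
  rows 88-95 [x1,x2,x3,x4=1011]: 00000000  (ones: 0)
  rows 96-103 [x1,x2,x3,x4=1100]: 00000000  (ones: 0)
  rows 104-111 [x1,x2,x3,x4=1101]: 00000000  (ones: 0)
  rows 112-119 [x1,x2,x3,x4=1110]: 00000000  (ones: 0)
  rows 120-127 [x1,x2,x3,x4=1111]: 01010101  (ones: 4)
Satisfying assignments = 0+0+0+0+2+4+0+4+0+0+0+0+0+0+0+4 = 14

14


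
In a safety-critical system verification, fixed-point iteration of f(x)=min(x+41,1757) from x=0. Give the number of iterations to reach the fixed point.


Step 1: x=0, cap=1757, increment=41
Step 2: x grows by 41 each step until capped at 1757; fixed point is x=1757
Step 3: iterations = ceil(1757/41) = 43

43


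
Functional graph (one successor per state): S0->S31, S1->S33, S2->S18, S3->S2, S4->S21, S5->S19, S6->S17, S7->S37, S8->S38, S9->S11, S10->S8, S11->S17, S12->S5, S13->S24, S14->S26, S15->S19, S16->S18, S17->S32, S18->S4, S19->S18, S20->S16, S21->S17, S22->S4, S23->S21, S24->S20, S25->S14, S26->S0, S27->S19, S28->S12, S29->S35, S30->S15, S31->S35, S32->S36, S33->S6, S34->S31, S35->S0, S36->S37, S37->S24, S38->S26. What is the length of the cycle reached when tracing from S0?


Trace from S0 until a state repeats:
  S0 -> S31 -> S35 -> S0
S0 first seen at step 0, revisited at step 3.
Cycle length = 3 - 0 = 3

3


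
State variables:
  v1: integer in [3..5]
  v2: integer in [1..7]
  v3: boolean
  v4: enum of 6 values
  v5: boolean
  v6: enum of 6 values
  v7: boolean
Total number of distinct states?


State space = product of domain sizes of all variables.
Domain sizes:
  v1 (integer in [3..5]): 3
  v2 (integer in [1..7]): 7
  v3 (boolean): 2
  v4 (enum of 6 values): 6
  v5 (boolean): 2
  v6 (enum of 6 values): 6
  v7 (boolean): 2
Product = 3 * 7 * 2 * 6 * 2 * 6 * 2 = 6048

6048


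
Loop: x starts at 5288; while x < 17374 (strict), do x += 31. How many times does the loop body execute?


Step 1: x goes from 5288 toward 17374 by 31; the body runs while x<17374, so iterations = ceil((bound-start)/step)
Step 2: Distance=12086
Step 3: ceil(12086/31)=390

390


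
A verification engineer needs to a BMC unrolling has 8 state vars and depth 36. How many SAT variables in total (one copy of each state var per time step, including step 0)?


BMC unrolls to depth k, creating one copy of each state var for steps 0..k.
Step count = 36 + 1 = 37 (steps 0 through 36)
Vars per step = 8
Total = 8 * 37 = 296

296


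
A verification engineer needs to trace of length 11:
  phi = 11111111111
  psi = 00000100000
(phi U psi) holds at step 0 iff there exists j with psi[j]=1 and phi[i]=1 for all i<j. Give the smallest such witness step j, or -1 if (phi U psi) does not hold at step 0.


(phi U psi) at 0: need smallest j with psi[j]=1 and phi[i]=1 for all i in [0,j).
Scan from step 0:
  step 0: phi=1, psi=0 -> continue
  step 1: phi=1, psi=0 -> continue
  step 2: phi=1, psi=0 -> continue
  step 3: phi=1, psi=0 -> continue
  step 5: psi=1 and phi held for [0,5) -> witness found
Witness step = 5

5


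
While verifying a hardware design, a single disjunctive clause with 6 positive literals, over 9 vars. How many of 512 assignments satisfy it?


Step 1: Total=2^9=512
Step 2: Unsat when all 6 false: 2^3=8
Step 3: Sat=512-8=504

504


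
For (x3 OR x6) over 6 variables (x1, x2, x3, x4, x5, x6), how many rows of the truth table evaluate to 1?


Formula: (x3 OR x6) over 6 vars (64 rows)
Evaluate each row (x1, x2, x3, x4, x5, x6 as bits, MSB first):
  row 0 [000000]: (0 OR 0) -> 0
  row 1 [000001]: (0 OR 1) -> 1
  row 2 [000010]: (0 OR 0) -> 0
  row 3 [000011]: (0 OR 1) -> 1
  row 4 [000100]: (0 OR 0) -> 0
  (every remaining row is evaluated the same way; all 64 results are listed next)
Full result column, 8 rows per line (x1,x2,x3 fixed per line; x4,x5,x6 runs 000..111 left to right):
  rows 0-7 [x1,x2,x3=000]: 01010101  (ones: 4)
  rows 8-15 [x1,x2,x3=001]: 11111111  (ones: 8)
  rows 16-23 [x1,x2,x3=010]: 01010101  (ones: 4)
  rows 24-31 [x1,x2,x3=011]: 11111111  (ones: 8)
  rows 32-39 [x1,x2,x3=100]: 01010101  (ones: 4)
  rows 40-47 [x1,x2,x3=101]: 11111111  (ones: 8)
  rows 48-55 [x1,x2,x3=110]: 01010101  (ones: 4)
  rows 56-63 [x1,x2,x3=111]: 11111111  (ones: 8)
Count of 1-rows = 4+8+4+8+4+8+4+8 = 48

48


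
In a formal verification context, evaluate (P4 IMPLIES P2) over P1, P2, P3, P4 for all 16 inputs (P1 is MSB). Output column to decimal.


Formula: (P4 IMPLIES P2) over P1, P2, P3, P4 (16 rows)
Evaluate each row (bits = P1,P2,P3,P4, MSB first):
  row 0 [0000]: (0 IMPLIES 0) -> 1
  row 1 [0001]: (1 IMPLIES 0) -> 0
  row 2 [0010]: (0 IMPLIES 0) -> 1
  row 3 [0011]: (1 IMPLIES 0) -> 0
  row 4 [0100]: (0 IMPLIES 1) -> 1
  row 5 [0101]: (1 IMPLIES 1) -> 1
  row 6 [0110]: (0 IMPLIES 1) -> 1
  row 7 [0111]: (1 IMPLIES 1) -> 1
  row 8 [1000]: (0 IMPLIES 0) -> 1
  row 9 [1001]: (1 IMPLIES 0) -> 0
  row 10 [1010]: (0 IMPLIES 0) -> 1
  row 11 [1011]: (1 IMPLIES 0) -> 0
  row 12 [1100]: (0 IMPLIES 1) -> 1
  row 13 [1101]: (1 IMPLIES 1) -> 1
  row 14 [1110]: (0 IMPLIES 1) -> 1
  row 15 [1111]: (1 IMPLIES 1) -> 1
Full result column, 4 rows per line (P1,P2 fixed per line; P3,P4 runs 00..11 left to right):
  rows 0-3 [P1,P2=00]: 1010  = hex A
  rows 4-7 [P1,P2=01]: 1111  = hex F
  rows 8-11 [P1,P2=10]: 1010  = hex A
  rows 12-15 [P1,P2=11]: 1111  = hex F
Output column (row 0 .. row 15) = 1010111110101111
Output column grouped in 4s = 1010 1111 1010 1111 = 0xAFAF
Convert to decimal digit by digit (value = value*16 + digit):
  A -> 10
  10*16 + 15 (F) = 175
  175*16 + 10 (A) = 2810
  2810*16 + 15 (F) = 44975
Decimal = 44975

44975


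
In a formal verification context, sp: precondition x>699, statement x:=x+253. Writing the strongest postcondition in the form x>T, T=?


Formula: sp(P, x:=E) = exists old_x. (x = E[old_x/x]) AND P[old_x/x] (old_x is the value of x before the assignment; eliminate old_x by solving x = E[old_x/x] for old_x)
Step 1: Precondition P: x>699, i.e. old_x > 699
Step 2: Assignment gives x = old_x + 253, so old_x = x - 253
Step 3: Substitute into P: x - 253 > 699
Step 4: Simplify: x > 699+253 = 952

952


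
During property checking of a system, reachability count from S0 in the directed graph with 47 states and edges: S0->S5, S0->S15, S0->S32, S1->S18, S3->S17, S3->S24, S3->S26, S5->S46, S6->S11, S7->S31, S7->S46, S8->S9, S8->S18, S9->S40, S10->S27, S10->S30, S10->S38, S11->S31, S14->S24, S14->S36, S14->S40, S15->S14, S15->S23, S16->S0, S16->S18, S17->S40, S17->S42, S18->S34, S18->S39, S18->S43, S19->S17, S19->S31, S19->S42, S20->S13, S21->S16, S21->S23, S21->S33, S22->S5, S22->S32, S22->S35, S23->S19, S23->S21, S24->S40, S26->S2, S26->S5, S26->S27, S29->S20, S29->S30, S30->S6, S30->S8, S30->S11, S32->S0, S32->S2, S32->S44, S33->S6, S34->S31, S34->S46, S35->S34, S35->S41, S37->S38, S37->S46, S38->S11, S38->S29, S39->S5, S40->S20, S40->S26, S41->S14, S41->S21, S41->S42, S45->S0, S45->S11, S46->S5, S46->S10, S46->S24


BFS from S0:
  layer 0: {S0}
  layer 1: {S5, S15, S32}
  layer 2: {S2, S14, S23, S44, S46}
  layer 3: {S10, S19, S21, S24, S36, S40}
  layer 4: {S16, S17, S20, S26, S27, S30, S31, S33, S38, S42}
  layer 5: {S6, S8, S11, S13, S18, S29}
  layer 6: {S9, S34, S39, S43}
Reachable set: {S0, S2, S5, S6, S8, S9, S10, S11, S13, S14, S15, S16, S17, S18, S19, S20, S21, S23, S24, S26, S27, S29, S30, S31, S32, S33, S34, S36, S38, S39, S40, S42, S43, S44, S46}
Count = 35

35


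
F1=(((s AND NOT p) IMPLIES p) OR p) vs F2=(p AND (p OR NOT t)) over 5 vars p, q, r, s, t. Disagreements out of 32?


F1 = (((s AND NOT p) IMPLIES p) OR p)
F2 = (p AND (p OR NOT t))
Evaluate both on each of 32 rows (bits = p,q,r,s,t):
  row 0 [00000]: F1=1 F2=0 (differ) -> 1
  row 1 [00001]: F1=1 F2=0 (differ) -> 1
  row 2 [00010]: F1=0 F2=0 -> 0
  row 3 [00011]: F1=0 F2=0 -> 0
  row 4 [00100]: F1=1 F2=0 (differ) -> 1
  row 5 [00101]: F1=1 F2=0 (differ) -> 1
  row 6 [00110]: F1=0 F2=0 -> 0
  row 7 [00111]: F1=0 F2=0 -> 0
  row 8 [01000]: F1=1 F2=0 (differ) -> 1
  row 9 [01001]: F1=1 F2=0 (differ) -> 1
  row 10 [01010]: F1=0 F2=0 -> 0
  row 11 [01011]: F1=0 F2=0 -> 0
  row 12 [01100]: F1=1 F2=0 (differ) -> 1
  row 13 [01101]: F1=1 F2=0 (differ) -> 1
  row 14 [01110]: F1=0 F2=0 -> 0
  row 15 [01111]: F1=0 F2=0 -> 0
  row 16 [10000]: F1=1 F2=1 -> 0
  row 17 [10001]: F1=1 F2=1 -> 0
  row 18 [10010]: F1=1 F2=1 -> 0
  row 19 [10011]: F1=1 F2=1 -> 0
  row 20 [10100]: F1=1 F2=1 -> 0
  row 21 [10101]: F1=1 F2=1 -> 0
  row 22 [10110]: F1=1 F2=1 -> 0
  row 23 [10111]: F1=1 F2=1 -> 0
  row 24 [11000]: F1=1 F2=1 -> 0
  row 25 [11001]: F1=1 F2=1 -> 0
  row 26 [11010]: F1=1 F2=1 -> 0
  row 27 [11011]: F1=1 F2=1 -> 0
  row 28 [11100]: F1=1 F2=1 -> 0
  row 29 [11101]: F1=1 F2=1 -> 0
  row 30 [11110]: F1=1 F2=1 -> 0
  row 31 [11111]: F1=1 F2=1 -> 0
Full result column, 8 rows per line (p,q fixed per line; r,s,t runs 000..111 left to right):
  rows 0-7 [p,q=00]: 11001100  (ones: 4)
  rows 8-15 [p,q=01]: 11001100  (ones: 4)
  rows 16-23 [p,q=10]: 00000000  (ones: 0)
  rows 24-31 [p,q=11]: 00000000  (ones: 0)
Disagreements = 4+4+0+0 = 8

8


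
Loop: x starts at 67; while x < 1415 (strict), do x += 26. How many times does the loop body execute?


Step 1: x goes from 67 toward 1415 by 26; the body runs while x<1415, so iterations = ceil((bound-start)/step)
Step 2: Distance=1348
Step 3: ceil(1348/26)=52

52


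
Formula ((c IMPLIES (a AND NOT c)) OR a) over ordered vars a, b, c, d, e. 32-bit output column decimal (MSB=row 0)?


Formula: ((c IMPLIES (a AND NOT c)) OR a) over a, b, c, d, e (32 rows)
Evaluate each row (bits = a,b,c,d,e, MSB first):
  row 0 [00000]: ((0 IMPLIES (0 AND NOT 0)) OR 0) -> 1
  row 1 [00001]: ((0 IMPLIES (0 AND NOT 0)) OR 0) -> 1
  row 2 [00010]: ((0 IMPLIES (0 AND NOT 0)) OR 0) -> 1
  row 3 [00011]: ((0 IMPLIES (0 AND NOT 0)) OR 0) -> 1
  row 4 [00100]: ((1 IMPLIES (0 AND NOT 1)) OR 0) -> 0
  row 5 [00101]: ((1 IMPLIES (0 AND NOT 1)) OR 0) -> 0
  row 6 [00110]: ((1 IMPLIES (0 AND NOT 1)) OR 0) -> 0
  row 7 [00111]: ((1 IMPLIES (0 AND NOT 1)) OR 0) -> 0
  row 8 [01000]: ((0 IMPLIES (0 AND NOT 0)) OR 0) -> 1
  row 9 [01001]: ((0 IMPLIES (0 AND NOT 0)) OR 0) -> 1
  row 10 [01010]: ((0 IMPLIES (0 AND NOT 0)) OR 0) -> 1
  row 11 [01011]: ((0 IMPLIES (0 AND NOT 0)) OR 0) -> 1
  row 12 [01100]: ((1 IMPLIES (0 AND NOT 1)) OR 0) -> 0
  row 13 [01101]: ((1 IMPLIES (0 AND NOT 1)) OR 0) -> 0
  row 14 [01110]: ((1 IMPLIES (0 AND NOT 1)) OR 0) -> 0
  row 15 [01111]: ((1 IMPLIES (0 AND NOT 1)) OR 0) -> 0
  row 16 [10000]: ((0 IMPLIES (1 AND NOT 0)) OR 1) -> 1
  row 17 [10001]: ((0 IMPLIES (1 AND NOT 0)) OR 1) -> 1
  row 18 [10010]: ((0 IMPLIES (1 AND NOT 0)) OR 1) -> 1
  row 19 [10011]: ((0 IMPLIES (1 AND NOT 0)) OR 1) -> 1
  row 20 [10100]: ((1 IMPLIES (1 AND NOT 1)) OR 1) -> 1
  row 21 [10101]: ((1 IMPLIES (1 AND NOT 1)) OR 1) -> 1
  row 22 [10110]: ((1 IMPLIES (1 AND NOT 1)) OR 1) -> 1
  row 23 [10111]: ((1 IMPLIES (1 AND NOT 1)) OR 1) -> 1
  row 24 [11000]: ((0 IMPLIES (1 AND NOT 0)) OR 1) -> 1
  row 25 [11001]: ((0 IMPLIES (1 AND NOT 0)) OR 1) -> 1
  row 26 [11010]: ((0 IMPLIES (1 AND NOT 0)) OR 1) -> 1
  row 27 [11011]: ((0 IMPLIES (1 AND NOT 0)) OR 1) -> 1
  row 28 [11100]: ((1 IMPLIES (1 AND NOT 1)) OR 1) -> 1
  row 29 [11101]: ((1 IMPLIES (1 AND NOT 1)) OR 1) -> 1
  row 30 [11110]: ((1 IMPLIES (1 AND NOT 1)) OR 1) -> 1
  row 31 [11111]: ((1 IMPLIES (1 AND NOT 1)) OR 1) -> 1
Full result column, 4 rows per line (a,b,c fixed per line; d,e runs 00..11 left to right):
  rows 0-3 [a,b,c=000]: 1111  = hex F
  rows 4-7 [a,b,c=001]: 0000  = hex 0
  rows 8-11 [a,b,c=010]: 1111  = hex F
  rows 12-15 [a,b,c=011]: 0000  = hex 0
  rows 16-19 [a,b,c=100]: 1111  = hex F
  rows 20-23 [a,b,c=101]: 1111  = hex F
  rows 24-27 [a,b,c=110]: 1111  = hex F
  rows 28-31 [a,b,c=111]: 1111  = hex F
Output column (row 0 .. row 31) = 11110000111100001111111111111111
Output column grouped in 4s = 1111 0000 1111 0000 1111 1111 1111 1111 = 0xF0F0FFFF
Convert to decimal digit by digit (value = value*16 + digit):
  F -> 15
  15*16 + 0 = 240
  240*16 + 15 (F) = 3855
  3855*16 + 0 = 61680
  61680*16 + 15 (F) = 986895
  986895*16 + 15 (F) = 15790335
  15790335*16 + 15 (F) = 252645375
  252645375*16 + 15 (F) = 4042326015
Decimal = 4042326015

4042326015


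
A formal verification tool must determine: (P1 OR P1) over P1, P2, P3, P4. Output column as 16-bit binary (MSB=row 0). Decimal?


Formula: (P1 OR P1) over P1, P2, P3, P4 (16 rows)
Evaluate each row (bits = P1,P2,P3,P4, MSB first):
  row 0 [0000]: (0 OR 0) -> 0
  row 1 [0001]: (0 OR 0) -> 0
  row 2 [0010]: (0 OR 0) -> 0
  row 3 [0011]: (0 OR 0) -> 0
  row 4 [0100]: (0 OR 0) -> 0
  row 5 [0101]: (0 OR 0) -> 0
  row 6 [0110]: (0 OR 0) -> 0
  row 7 [0111]: (0 OR 0) -> 0
  row 8 [1000]: (1 OR 1) -> 1
  row 9 [1001]: (1 OR 1) -> 1
  row 10 [1010]: (1 OR 1) -> 1
  row 11 [1011]: (1 OR 1) -> 1
  row 12 [1100]: (1 OR 1) -> 1
  row 13 [1101]: (1 OR 1) -> 1
  row 14 [1110]: (1 OR 1) -> 1
  row 15 [1111]: (1 OR 1) -> 1
Full result column, 4 rows per line (P1,P2 fixed per line; P3,P4 runs 00..11 left to right):
  rows 0-3 [P1,P2=00]: 0000  = hex 0
  rows 4-7 [P1,P2=01]: 0000  = hex 0
  rows 8-11 [P1,P2=10]: 1111  = hex F
  rows 12-15 [P1,P2=11]: 1111  = hex F
Output column (row 0 .. row 15) = 0000000011111111
Output column grouped in 4s = 0000 0000 1111 1111 = 0x00FF
Convert to decimal digit by digit (value = value*16 + digit):
  0 -> 0
  0*16 + 0 = 0
  0*16 + 15 (F) = 15
  15*16 + 15 (F) = 255
Decimal = 255

255


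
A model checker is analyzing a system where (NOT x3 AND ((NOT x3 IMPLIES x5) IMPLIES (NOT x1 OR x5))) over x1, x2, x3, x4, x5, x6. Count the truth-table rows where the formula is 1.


Formula: (NOT x3 AND ((NOT x3 IMPLIES x5) IMPLIES (NOT x1 OR x5))) over 6 vars (64 rows)
Evaluate each row (x1, x2, x3, x4, x5, x6 as bits, MSB first):
  row 0 [000000]: (NOT 0 AND ((NOT 0 IMPLIES 0) IMPLIES (NOT 0 OR 0))) -> 1
  row 1 [000001]: (NOT 0 AND ((NOT 0 IMPLIES 0) IMPLIES (NOT 0 OR 0))) -> 1
  row 2 [000010]: (NOT 0 AND ((NOT 0 IMPLIES 1) IMPLIES (NOT 0 OR 1))) -> 1
  row 3 [000011]: (NOT 0 AND ((NOT 0 IMPLIES 1) IMPLIES (NOT 0 OR 1))) -> 1
  row 4 [000100]: (NOT 0 AND ((NOT 0 IMPLIES 0) IMPLIES (NOT 0 OR 0))) -> 1
  (every remaining row is evaluated the same way; all 64 results are listed next)
Full result column, 8 rows per line (x1,x2,x3 fixed per line; x4,x5,x6 runs 000..111 left to right):
  rows 0-7 [x1,x2,x3=000]: 11111111  (ones: 8)
  rows 8-15 [x1,x2,x3=001]: 00000000  (ones: 0)
  rows 16-23 [x1,x2,x3=010]: 11111111  (ones: 8)
  rows 24-31 [x1,x2,x3=011]: 00000000  (ones: 0)
  rows 32-39 [x1,x2,x3=100]: 11111111  (ones: 8)
  rows 40-47 [x1,x2,x3=101]: 00000000  (ones: 0)
  rows 48-55 [x1,x2,x3=110]: 11111111  (ones: 8)
  rows 56-63 [x1,x2,x3=111]: 00000000  (ones: 0)
Count of 1-rows = 8+0+8+0+8+0+8+0 = 32

32


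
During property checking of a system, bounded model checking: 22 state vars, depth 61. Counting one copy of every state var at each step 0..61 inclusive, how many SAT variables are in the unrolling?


BMC unrolls to depth k, creating one copy of each state var for steps 0..k.
Step count = 61 + 1 = 62 (steps 0 through 61)
Vars per step = 22
Total = 22 * 62 = 1364

1364


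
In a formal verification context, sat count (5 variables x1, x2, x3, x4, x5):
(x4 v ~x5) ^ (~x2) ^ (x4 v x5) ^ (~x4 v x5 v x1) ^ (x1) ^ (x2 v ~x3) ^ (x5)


CNF with 7 clauses over 5 vars (32 assignments).
An assignment satisfies CNF iff every clause has >=1 true literal.
Check each row (bits = x1,x2,x3,x4,x5; clause T/F shown):
  row 0 [00000]: clauses=TTFTFTF -> 0
  row 1 [00001]: clauses=FTTTFTT -> 0
  row 2 [00010]: clauses=TTTFFTF -> 0
  row 3 [00011]: clauses=TTTTFTT -> 0
  row 4 [00100]: clauses=TTFTFFF -> 0
  row 5 [00101]: clauses=FTTTFFT -> 0
  row 6 [00110]: clauses=TTTFFFF -> 0
  row 7 [00111]: clauses=TTTTFFT -> 0
  row 8 [01000]: clauses=TFFTFTF -> 0
  row 9 [01001]: clauses=FFTTFTT -> 0
  row 10 [01010]: clauses=TFTFFTF -> 0
  row 11 [01011]: clauses=TFTTFTT -> 0
  row 12 [01100]: clauses=TFFTFTF -> 0
  row 13 [01101]: clauses=FFTTFTT -> 0
  row 14 [01110]: clauses=TFTFFTF -> 0
  row 15 [01111]: clauses=TFTTFTT -> 0
  row 16 [10000]: clauses=TTFTTTF -> 0
  row 17 [10001]: clauses=FTTTTTT -> 0
  row 18 [10010]: clauses=TTTTTTF -> 0
  row 19 [10011]: clauses=TTTTTTT -> 1
  row 20 [10100]: clauses=TTFTTFF -> 0
  row 21 [10101]: clauses=FTTTTFT -> 0
  row 22 [10110]: clauses=TTTTTFF -> 0
  row 23 [10111]: clauses=TTTTTFT -> 0
  row 24 [11000]: clauses=TFFTTTF -> 0
  row 25 [11001]: clauses=FFTTTTT -> 0
  row 26 [11010]: clauses=TFTTTTF -> 0
  row 27 [11011]: clauses=TFTTTTT -> 0
  row 28 [11100]: clauses=TFFTTTF -> 0
  row 29 [11101]: clauses=FFTTTTT -> 0
  row 30 [11110]: clauses=TFTTTTF -> 0
  row 31 [11111]: clauses=TFTTTTT -> 0
Full result column, 8 rows per line (x1,x2 fixed per line; x3,x4,x5 runs 000..111 left to right):
  rows 0-7 [x1,x2=00]: 00000000  (ones: 0)
  rows 8-15 [x1,x2=01]: 00000000  (ones: 0)
  rows 16-23 [x1,x2=10]: 00010000  (ones: 1)
  rows 24-31 [x1,x2=11]: 00000000  (ones: 0)
Satisfying assignments = 0+0+1+0 = 1

1


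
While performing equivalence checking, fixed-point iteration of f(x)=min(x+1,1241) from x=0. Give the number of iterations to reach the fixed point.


Step 1: x=0, cap=1241, increment=1
Step 2: x grows by 1 each step until capped at 1241; fixed point is x=1241
Step 3: iterations = ceil(1241/1) = 1241

1241


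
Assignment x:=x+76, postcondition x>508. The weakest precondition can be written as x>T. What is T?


Formula: wp(x:=E, P) = P[E/x] (substitute E for x in postcondition)
Step 1: Postcondition: x>508
Step 2: Substitute x+76 for x: x+76>508
Step 3: Solve for x: x > 508-76 = 432

432


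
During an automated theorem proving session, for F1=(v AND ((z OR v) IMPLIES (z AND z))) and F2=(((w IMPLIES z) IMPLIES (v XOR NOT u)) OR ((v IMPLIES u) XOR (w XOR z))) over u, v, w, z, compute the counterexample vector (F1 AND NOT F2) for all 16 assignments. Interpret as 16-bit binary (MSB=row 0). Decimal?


F1 = (v AND ((z OR v) IMPLIES (z AND z)))
F2 = (((w IMPLIES z) IMPLIES (v XOR NOT u)) OR ((v IMPLIES u) XOR (w XOR z)))
Counterexample to F1=>F2 is where F1=1 and F2=0.
Evaluate each row (bits = u,v,w,z, MSB first):
  row 0 [0000]: F1=0 F2=1 -> F1&~F2 -> 0
  row 1 [0001]: F1=0 F2=1 -> F1&~F2 -> 0
  row 2 [0010]: F1=0 F2=1 -> F1&~F2 -> 0
  row 3 [0011]: F1=0 F2=1 -> F1&~F2 -> 0
  row 4 [0100]: F1=0 F2=0 -> F1&~F2 -> 0
  row 5 [0101]: F1=1 F2=1 -> F1&~F2 -> 0
  row 6 [0110]: F1=0 F2=1 -> F1&~F2 -> 0
  row 7 [0111]: F1=1 F2=0 -> F1&~F2 -> 1
  row 8 [1000]: F1=0 F2=1 -> F1&~F2 -> 0
  row 9 [1001]: F1=0 F2=0 -> F1&~F2 -> 0
  row 10 [1010]: F1=0 F2=1 -> F1&~F2 -> 0
  row 11 [1011]: F1=0 F2=1 -> F1&~F2 -> 0
  row 12 [1100]: F1=0 F2=1 -> F1&~F2 -> 0
  row 13 [1101]: F1=1 F2=1 -> F1&~F2 -> 0
  row 14 [1110]: F1=0 F2=1 -> F1&~F2 -> 0
  row 15 [1111]: F1=1 F2=1 -> F1&~F2 -> 0
Full result column, 4 rows per line (u,v fixed per line; w,z runs 00..11 left to right):
  rows 0-3 [u,v=00]: 0000  = hex 0
  rows 4-7 [u,v=01]: 0001  = hex 1
  rows 8-11 [u,v=10]: 0000  = hex 0
  rows 12-15 [u,v=11]: 0000  = hex 0
Counterexample vector (row 0 .. row 15) = 0000000100000000
Output column grouped in 4s = 0000 0001 0000 0000 = 0x0100
Convert to decimal digit by digit (value = value*16 + digit):
  0 -> 0
  0*16 + 1 = 1
  1*16 + 0 = 16
  16*16 + 0 = 256
Decimal = 256

256


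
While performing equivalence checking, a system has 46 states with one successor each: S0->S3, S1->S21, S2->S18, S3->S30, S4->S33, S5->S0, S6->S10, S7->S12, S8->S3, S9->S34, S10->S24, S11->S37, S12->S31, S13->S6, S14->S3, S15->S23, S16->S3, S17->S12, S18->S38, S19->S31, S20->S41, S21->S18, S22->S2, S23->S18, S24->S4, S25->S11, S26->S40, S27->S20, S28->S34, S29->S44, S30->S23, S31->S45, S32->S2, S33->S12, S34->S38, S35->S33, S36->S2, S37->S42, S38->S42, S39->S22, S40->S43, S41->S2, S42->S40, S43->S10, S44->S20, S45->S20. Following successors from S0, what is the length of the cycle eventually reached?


Trace from S0 until a state repeats:
  S0 -> S3 -> S30 -> S23 -> S18 -> S38 -> S42 -> S40 -> S43 -> S10 -> S24 -> S4 -> S33 -> S12 -> S31 -> S45 -> S20 -> S41 -> S2 -> S18
S18 first seen at step 4, revisited at step 19.
Cycle length = 19 - 4 = 15

15


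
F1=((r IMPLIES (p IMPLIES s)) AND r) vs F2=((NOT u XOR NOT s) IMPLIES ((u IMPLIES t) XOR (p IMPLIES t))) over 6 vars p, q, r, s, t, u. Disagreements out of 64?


F1 = ((r IMPLIES (p IMPLIES s)) AND r)
F2 = ((NOT u XOR NOT s) IMPLIES ((u IMPLIES t) XOR (p IMPLIES t)))
Evaluate both on each of 64 rows (bits = p,q,r,s,t,u):
  row 0 [000000]: F1=0 F2=1 (differ) -> 1
  row 1 [000001]: F1=0 F2=1 (differ) -> 1
  row 2 [000010]: F1=0 F2=1 (differ) -> 1
  row 3 [000011]: F1=0 F2=0 -> 0
  row 4 [000100]: F1=0 F2=0 -> 0
  (every remaining row is evaluated the same way; all 64 results are listed next)
Full result column, 8 rows per line (p,q,r fixed per line; s,t,u runs 000..111 left to right):
  rows 0-7 [p,q,r=000]: 11100101  (ones: 5)
  rows 8-15 [p,q,r=001]: 00011010  (ones: 3)
  rows 16-23 [p,q,r=010]: 11100101  (ones: 5)
  rows 24-31 [p,q,r=011]: 00011010  (ones: 3)
  rows 32-39 [p,q,r=100]: 10101101  (ones: 5)
  rows 40-47 [p,q,r=101]: 10100010  (ones: 3)
  rows 48-55 [p,q,r=110]: 10101101  (ones: 5)
  rows 56-63 [p,q,r=111]: 10100010  (ones: 3)
Disagreements = 5+3+5+3+5+3+5+3 = 32

32


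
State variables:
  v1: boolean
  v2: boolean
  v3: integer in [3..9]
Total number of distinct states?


State space = product of domain sizes of all variables.
Domain sizes:
  v1 (boolean): 2
  v2 (boolean): 2
  v3 (integer in [3..9]): 7
Product = 2 * 2 * 7 = 28

28


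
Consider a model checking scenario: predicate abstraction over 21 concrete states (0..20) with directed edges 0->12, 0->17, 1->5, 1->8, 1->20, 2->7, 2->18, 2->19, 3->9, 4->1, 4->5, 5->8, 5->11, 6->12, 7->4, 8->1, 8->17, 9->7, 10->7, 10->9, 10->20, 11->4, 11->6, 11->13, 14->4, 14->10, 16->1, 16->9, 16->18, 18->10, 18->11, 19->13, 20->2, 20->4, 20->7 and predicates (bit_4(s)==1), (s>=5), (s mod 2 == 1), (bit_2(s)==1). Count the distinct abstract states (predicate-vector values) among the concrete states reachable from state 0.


BFS from 0:
Concrete reachable: {0, 12, 17}
Abstract via predicates (bit_4(s)==1), (s>=5), (s mod 2 == 1), (bit_2(s)==1):
  (0,0,0,0) <- {0}
  (0,1,0,1) <- {12}
  (1,1,1,0) <- {17}
Distinct abstract states = 3

3


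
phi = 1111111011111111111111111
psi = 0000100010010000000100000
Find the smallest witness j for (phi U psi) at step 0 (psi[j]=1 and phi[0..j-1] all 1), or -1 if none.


(phi U psi) at 0: need smallest j with psi[j]=1 and phi[i]=1 for all i in [0,j).
Scan from step 0:
  step 0: phi=1, psi=0 -> continue
  step 1: phi=1, psi=0 -> continue
  step 2: phi=1, psi=0 -> continue
  step 3: phi=1, psi=0 -> continue
  step 4: psi=1 and phi held for [0,4) -> witness found
Witness step = 4

4


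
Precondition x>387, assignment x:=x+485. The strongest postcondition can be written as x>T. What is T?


Formula: sp(P, x:=E) = exists old_x. (x = E[old_x/x]) AND P[old_x/x] (old_x is the value of x before the assignment; eliminate old_x by solving x = E[old_x/x] for old_x)
Step 1: Precondition P: x>387, i.e. old_x > 387
Step 2: Assignment gives x = old_x + 485, so old_x = x - 485
Step 3: Substitute into P: x - 485 > 387
Step 4: Simplify: x > 387+485 = 872

872


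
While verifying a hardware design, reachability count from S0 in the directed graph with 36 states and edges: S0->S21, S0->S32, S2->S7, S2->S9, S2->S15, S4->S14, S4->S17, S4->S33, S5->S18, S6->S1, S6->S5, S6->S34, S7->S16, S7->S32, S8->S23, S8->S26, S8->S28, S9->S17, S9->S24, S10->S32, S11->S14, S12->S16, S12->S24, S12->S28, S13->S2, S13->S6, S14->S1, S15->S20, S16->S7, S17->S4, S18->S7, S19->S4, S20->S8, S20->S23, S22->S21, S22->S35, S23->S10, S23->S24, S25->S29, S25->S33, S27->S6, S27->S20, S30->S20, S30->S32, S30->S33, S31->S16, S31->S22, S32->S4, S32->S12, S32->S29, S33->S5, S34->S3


BFS from S0:
  layer 0: {S0}
  layer 1: {S21, S32}
  layer 2: {S4, S12, S29}
  layer 3: {S14, S16, S17, S24, S28, S33}
  layer 4: {S1, S5, S7}
  layer 5: {S18}
Reachable set: {S0, S1, S4, S5, S7, S12, S14, S16, S17, S18, S21, S24, S28, S29, S32, S33}
Count = 16

16


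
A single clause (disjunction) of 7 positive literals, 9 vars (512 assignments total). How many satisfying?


Step 1: Total=2^9=512
Step 2: Unsat when all 7 false: 2^2=4
Step 3: Sat=512-4=508

508


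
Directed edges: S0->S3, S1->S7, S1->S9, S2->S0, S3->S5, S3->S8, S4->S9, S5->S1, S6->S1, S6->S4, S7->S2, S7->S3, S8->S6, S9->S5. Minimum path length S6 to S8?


BFS layer-by-layer from S6:
  dist 0: {S6}
  dist 1: {S1, S4}
  dist 2: {S7, S9}
  dist 3: {S2, S3, S5}
  dist 4: {S0, S8}
  -> S8 reached at distance 4
Shortest path length = 4

4


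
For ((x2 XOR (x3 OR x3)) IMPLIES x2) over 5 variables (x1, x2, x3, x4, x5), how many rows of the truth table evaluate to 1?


Formula: ((x2 XOR (x3 OR x3)) IMPLIES x2) over 5 vars (32 rows)
Evaluate each row (x1, x2, x3, x4, x5 as bits, MSB first):
  row 0 [00000]: ((0 XOR (0 OR 0)) IMPLIES 0) -> 1
  row 1 [00001]: ((0 XOR (0 OR 0)) IMPLIES 0) -> 1
  row 2 [00010]: ((0 XOR (0 OR 0)) IMPLIES 0) -> 1
  row 3 [00011]: ((0 XOR (0 OR 0)) IMPLIES 0) -> 1
  row 4 [00100]: ((0 XOR (1 OR 1)) IMPLIES 0) -> 0
  row 5 [00101]: ((0 XOR (1 OR 1)) IMPLIES 0) -> 0
  row 6 [00110]: ((0 XOR (1 OR 1)) IMPLIES 0) -> 0
  row 7 [00111]: ((0 XOR (1 OR 1)) IMPLIES 0) -> 0
  row 8 [01000]: ((1 XOR (0 OR 0)) IMPLIES 1) -> 1
  row 9 [01001]: ((1 XOR (0 OR 0)) IMPLIES 1) -> 1
  row 10 [01010]: ((1 XOR (0 OR 0)) IMPLIES 1) -> 1
  row 11 [01011]: ((1 XOR (0 OR 0)) IMPLIES 1) -> 1
  row 12 [01100]: ((1 XOR (1 OR 1)) IMPLIES 1) -> 1
  row 13 [01101]: ((1 XOR (1 OR 1)) IMPLIES 1) -> 1
  row 14 [01110]: ((1 XOR (1 OR 1)) IMPLIES 1) -> 1
  row 15 [01111]: ((1 XOR (1 OR 1)) IMPLIES 1) -> 1
  row 16 [10000]: ((0 XOR (0 OR 0)) IMPLIES 0) -> 1
  row 17 [10001]: ((0 XOR (0 OR 0)) IMPLIES 0) -> 1
  row 18 [10010]: ((0 XOR (0 OR 0)) IMPLIES 0) -> 1
  row 19 [10011]: ((0 XOR (0 OR 0)) IMPLIES 0) -> 1
  row 20 [10100]: ((0 XOR (1 OR 1)) IMPLIES 0) -> 0
  row 21 [10101]: ((0 XOR (1 OR 1)) IMPLIES 0) -> 0
  row 22 [10110]: ((0 XOR (1 OR 1)) IMPLIES 0) -> 0
  row 23 [10111]: ((0 XOR (1 OR 1)) IMPLIES 0) -> 0
  row 24 [11000]: ((1 XOR (0 OR 0)) IMPLIES 1) -> 1
  row 25 [11001]: ((1 XOR (0 OR 0)) IMPLIES 1) -> 1
  row 26 [11010]: ((1 XOR (0 OR 0)) IMPLIES 1) -> 1
  row 27 [11011]: ((1 XOR (0 OR 0)) IMPLIES 1) -> 1
  row 28 [11100]: ((1 XOR (1 OR 1)) IMPLIES 1) -> 1
  row 29 [11101]: ((1 XOR (1 OR 1)) IMPLIES 1) -> 1
  row 30 [11110]: ((1 XOR (1 OR 1)) IMPLIES 1) -> 1
  row 31 [11111]: ((1 XOR (1 OR 1)) IMPLIES 1) -> 1
Full result column, 8 rows per line (x1,x2 fixed per line; x3,x4,x5 runs 000..111 left to right):
  rows 0-7 [x1,x2=00]: 11110000  (ones: 4)
  rows 8-15 [x1,x2=01]: 11111111  (ones: 8)
  rows 16-23 [x1,x2=10]: 11110000  (ones: 4)
  rows 24-31 [x1,x2=11]: 11111111  (ones: 8)
Count of 1-rows = 4+8+4+8 = 24

24
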